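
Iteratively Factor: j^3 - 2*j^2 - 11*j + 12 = (j - 1)*(j^2 - j - 12) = (j - 4)*(j - 1)*(j + 3)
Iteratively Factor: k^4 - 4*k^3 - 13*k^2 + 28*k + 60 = (k - 5)*(k^3 + k^2 - 8*k - 12) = (k - 5)*(k + 2)*(k^2 - k - 6) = (k - 5)*(k + 2)^2*(k - 3)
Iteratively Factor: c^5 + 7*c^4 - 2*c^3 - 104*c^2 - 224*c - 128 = (c + 2)*(c^4 + 5*c^3 - 12*c^2 - 80*c - 64) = (c + 1)*(c + 2)*(c^3 + 4*c^2 - 16*c - 64) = (c - 4)*(c + 1)*(c + 2)*(c^2 + 8*c + 16) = (c - 4)*(c + 1)*(c + 2)*(c + 4)*(c + 4)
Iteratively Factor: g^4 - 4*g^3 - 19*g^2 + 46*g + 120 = (g + 3)*(g^3 - 7*g^2 + 2*g + 40) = (g + 2)*(g + 3)*(g^2 - 9*g + 20) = (g - 5)*(g + 2)*(g + 3)*(g - 4)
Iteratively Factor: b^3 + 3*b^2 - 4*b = (b - 1)*(b^2 + 4*b) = (b - 1)*(b + 4)*(b)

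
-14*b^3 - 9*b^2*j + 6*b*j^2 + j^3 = (-2*b + j)*(b + j)*(7*b + j)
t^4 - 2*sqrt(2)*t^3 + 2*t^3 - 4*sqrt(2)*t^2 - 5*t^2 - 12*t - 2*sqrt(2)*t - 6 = (t + 1)^2*(t - 3*sqrt(2))*(t + sqrt(2))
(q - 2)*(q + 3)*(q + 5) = q^3 + 6*q^2 - q - 30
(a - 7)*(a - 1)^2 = a^3 - 9*a^2 + 15*a - 7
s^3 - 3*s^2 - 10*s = s*(s - 5)*(s + 2)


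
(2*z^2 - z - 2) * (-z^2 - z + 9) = -2*z^4 - z^3 + 21*z^2 - 7*z - 18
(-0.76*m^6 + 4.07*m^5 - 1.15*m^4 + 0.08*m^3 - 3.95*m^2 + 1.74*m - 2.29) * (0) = 0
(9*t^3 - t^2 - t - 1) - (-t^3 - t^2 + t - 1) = 10*t^3 - 2*t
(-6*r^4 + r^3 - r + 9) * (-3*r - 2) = 18*r^5 + 9*r^4 - 2*r^3 + 3*r^2 - 25*r - 18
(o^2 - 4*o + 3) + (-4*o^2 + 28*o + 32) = -3*o^2 + 24*o + 35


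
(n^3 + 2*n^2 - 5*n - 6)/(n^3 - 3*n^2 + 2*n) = (n^2 + 4*n + 3)/(n*(n - 1))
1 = 1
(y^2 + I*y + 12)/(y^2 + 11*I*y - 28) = (y - 3*I)/(y + 7*I)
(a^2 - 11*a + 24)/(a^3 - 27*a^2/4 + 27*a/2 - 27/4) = 4*(a - 8)/(4*a^2 - 15*a + 9)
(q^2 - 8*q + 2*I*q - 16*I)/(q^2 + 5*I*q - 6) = (q - 8)/(q + 3*I)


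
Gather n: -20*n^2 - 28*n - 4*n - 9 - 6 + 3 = -20*n^2 - 32*n - 12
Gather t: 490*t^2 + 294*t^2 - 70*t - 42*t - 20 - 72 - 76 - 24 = 784*t^2 - 112*t - 192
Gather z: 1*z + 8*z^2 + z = 8*z^2 + 2*z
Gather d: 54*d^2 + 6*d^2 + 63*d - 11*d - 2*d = 60*d^2 + 50*d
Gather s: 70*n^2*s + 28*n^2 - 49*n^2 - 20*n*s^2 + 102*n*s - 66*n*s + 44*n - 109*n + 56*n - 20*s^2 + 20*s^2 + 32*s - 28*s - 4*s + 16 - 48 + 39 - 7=-21*n^2 - 20*n*s^2 - 9*n + s*(70*n^2 + 36*n)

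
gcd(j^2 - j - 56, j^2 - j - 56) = j^2 - j - 56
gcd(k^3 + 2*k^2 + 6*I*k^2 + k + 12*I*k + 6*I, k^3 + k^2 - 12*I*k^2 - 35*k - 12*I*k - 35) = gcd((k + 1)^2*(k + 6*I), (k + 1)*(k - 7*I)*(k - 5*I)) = k + 1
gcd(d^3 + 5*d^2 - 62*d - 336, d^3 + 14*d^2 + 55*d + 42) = d^2 + 13*d + 42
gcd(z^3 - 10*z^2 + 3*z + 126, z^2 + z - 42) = z - 6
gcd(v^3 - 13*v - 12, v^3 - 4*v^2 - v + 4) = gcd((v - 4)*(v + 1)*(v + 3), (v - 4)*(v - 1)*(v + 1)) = v^2 - 3*v - 4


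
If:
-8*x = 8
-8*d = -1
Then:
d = 1/8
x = -1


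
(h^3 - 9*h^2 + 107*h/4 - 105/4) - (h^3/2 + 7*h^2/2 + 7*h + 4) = h^3/2 - 25*h^2/2 + 79*h/4 - 121/4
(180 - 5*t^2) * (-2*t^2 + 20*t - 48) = 10*t^4 - 100*t^3 - 120*t^2 + 3600*t - 8640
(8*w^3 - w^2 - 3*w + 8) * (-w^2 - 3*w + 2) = -8*w^5 - 23*w^4 + 22*w^3 - w^2 - 30*w + 16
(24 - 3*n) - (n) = 24 - 4*n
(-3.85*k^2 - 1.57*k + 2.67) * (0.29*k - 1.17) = -1.1165*k^3 + 4.0492*k^2 + 2.6112*k - 3.1239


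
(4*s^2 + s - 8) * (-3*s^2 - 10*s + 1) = -12*s^4 - 43*s^3 + 18*s^2 + 81*s - 8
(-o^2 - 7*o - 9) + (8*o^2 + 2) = 7*o^2 - 7*o - 7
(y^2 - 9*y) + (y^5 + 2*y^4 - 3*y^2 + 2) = y^5 + 2*y^4 - 2*y^2 - 9*y + 2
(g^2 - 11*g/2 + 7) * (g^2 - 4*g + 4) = g^4 - 19*g^3/2 + 33*g^2 - 50*g + 28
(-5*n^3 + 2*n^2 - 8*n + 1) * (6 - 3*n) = 15*n^4 - 36*n^3 + 36*n^2 - 51*n + 6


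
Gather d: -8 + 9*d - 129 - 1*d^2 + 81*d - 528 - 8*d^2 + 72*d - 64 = -9*d^2 + 162*d - 729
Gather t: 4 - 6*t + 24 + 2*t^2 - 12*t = 2*t^2 - 18*t + 28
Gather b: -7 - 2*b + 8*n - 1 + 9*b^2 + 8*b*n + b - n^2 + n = 9*b^2 + b*(8*n - 1) - n^2 + 9*n - 8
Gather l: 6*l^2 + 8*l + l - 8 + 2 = 6*l^2 + 9*l - 6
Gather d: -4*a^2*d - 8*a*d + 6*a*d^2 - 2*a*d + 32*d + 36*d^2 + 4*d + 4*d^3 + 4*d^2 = 4*d^3 + d^2*(6*a + 40) + d*(-4*a^2 - 10*a + 36)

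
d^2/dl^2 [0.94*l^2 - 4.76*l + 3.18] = 1.88000000000000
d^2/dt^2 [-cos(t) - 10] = cos(t)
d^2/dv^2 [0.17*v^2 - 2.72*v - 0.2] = 0.340000000000000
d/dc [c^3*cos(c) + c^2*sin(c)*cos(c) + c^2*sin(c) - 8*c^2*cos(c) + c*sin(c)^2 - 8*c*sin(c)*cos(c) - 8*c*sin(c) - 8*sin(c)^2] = -c^3*sin(c) + 8*c^2*sin(c) + 4*c^2*cos(c) + c^2*cos(2*c) + 2*c*sin(c) + 2*c*sin(2*c) - 24*c*cos(c) - 8*c*cos(2*c) - 8*sin(c) - 12*sin(2*c) - cos(2*c)/2 + 1/2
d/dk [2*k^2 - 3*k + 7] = 4*k - 3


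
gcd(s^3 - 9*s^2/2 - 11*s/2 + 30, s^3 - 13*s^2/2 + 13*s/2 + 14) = s - 4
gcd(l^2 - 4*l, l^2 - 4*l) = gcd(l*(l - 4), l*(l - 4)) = l^2 - 4*l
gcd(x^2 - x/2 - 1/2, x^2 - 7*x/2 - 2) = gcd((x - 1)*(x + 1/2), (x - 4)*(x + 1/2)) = x + 1/2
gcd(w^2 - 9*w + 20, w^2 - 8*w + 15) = w - 5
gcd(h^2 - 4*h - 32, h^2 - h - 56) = h - 8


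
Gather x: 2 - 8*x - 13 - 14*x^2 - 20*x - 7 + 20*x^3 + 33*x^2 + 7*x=20*x^3 + 19*x^2 - 21*x - 18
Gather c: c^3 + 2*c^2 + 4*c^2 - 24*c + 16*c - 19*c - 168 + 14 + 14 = c^3 + 6*c^2 - 27*c - 140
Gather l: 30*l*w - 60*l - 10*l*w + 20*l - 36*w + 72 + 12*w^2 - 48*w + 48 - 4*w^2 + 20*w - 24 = l*(20*w - 40) + 8*w^2 - 64*w + 96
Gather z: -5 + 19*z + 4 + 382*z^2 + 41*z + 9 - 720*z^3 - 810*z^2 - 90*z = -720*z^3 - 428*z^2 - 30*z + 8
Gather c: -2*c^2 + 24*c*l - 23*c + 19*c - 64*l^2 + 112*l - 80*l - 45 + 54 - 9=-2*c^2 + c*(24*l - 4) - 64*l^2 + 32*l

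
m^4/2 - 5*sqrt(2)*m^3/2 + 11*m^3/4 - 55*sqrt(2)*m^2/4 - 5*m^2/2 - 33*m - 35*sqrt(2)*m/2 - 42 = (m/2 + sqrt(2)/2)*(m + 2)*(m + 7/2)*(m - 6*sqrt(2))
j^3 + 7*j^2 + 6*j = j*(j + 1)*(j + 6)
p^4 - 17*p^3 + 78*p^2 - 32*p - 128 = (p - 8)^2*(p - 2)*(p + 1)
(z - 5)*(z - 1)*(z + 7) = z^3 + z^2 - 37*z + 35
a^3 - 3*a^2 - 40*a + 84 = (a - 7)*(a - 2)*(a + 6)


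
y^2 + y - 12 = (y - 3)*(y + 4)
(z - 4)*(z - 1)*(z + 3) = z^3 - 2*z^2 - 11*z + 12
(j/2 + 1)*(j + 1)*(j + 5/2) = j^3/2 + 11*j^2/4 + 19*j/4 + 5/2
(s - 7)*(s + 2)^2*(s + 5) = s^4 + 2*s^3 - 39*s^2 - 148*s - 140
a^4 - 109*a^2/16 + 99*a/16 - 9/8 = (a - 2)*(a - 3/4)*(a - 1/4)*(a + 3)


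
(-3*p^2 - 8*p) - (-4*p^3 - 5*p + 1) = 4*p^3 - 3*p^2 - 3*p - 1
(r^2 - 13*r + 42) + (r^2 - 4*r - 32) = 2*r^2 - 17*r + 10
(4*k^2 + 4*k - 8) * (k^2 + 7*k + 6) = 4*k^4 + 32*k^3 + 44*k^2 - 32*k - 48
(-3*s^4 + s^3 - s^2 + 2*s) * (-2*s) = 6*s^5 - 2*s^4 + 2*s^3 - 4*s^2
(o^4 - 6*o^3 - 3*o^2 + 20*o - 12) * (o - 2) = o^5 - 8*o^4 + 9*o^3 + 26*o^2 - 52*o + 24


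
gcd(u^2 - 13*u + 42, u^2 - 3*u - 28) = u - 7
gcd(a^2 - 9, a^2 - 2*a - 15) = a + 3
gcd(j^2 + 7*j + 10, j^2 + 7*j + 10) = j^2 + 7*j + 10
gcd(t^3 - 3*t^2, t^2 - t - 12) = 1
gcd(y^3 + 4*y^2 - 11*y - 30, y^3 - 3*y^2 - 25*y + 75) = y^2 + 2*y - 15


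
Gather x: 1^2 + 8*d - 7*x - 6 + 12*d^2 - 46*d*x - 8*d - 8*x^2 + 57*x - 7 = 12*d^2 - 8*x^2 + x*(50 - 46*d) - 12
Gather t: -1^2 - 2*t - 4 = -2*t - 5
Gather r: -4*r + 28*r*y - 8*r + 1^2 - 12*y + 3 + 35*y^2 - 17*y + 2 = r*(28*y - 12) + 35*y^2 - 29*y + 6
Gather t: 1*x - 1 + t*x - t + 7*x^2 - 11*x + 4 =t*(x - 1) + 7*x^2 - 10*x + 3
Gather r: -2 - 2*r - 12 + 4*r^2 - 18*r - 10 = 4*r^2 - 20*r - 24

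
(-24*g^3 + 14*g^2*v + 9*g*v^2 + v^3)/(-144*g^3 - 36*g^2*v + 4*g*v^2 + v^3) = (-g + v)/(-6*g + v)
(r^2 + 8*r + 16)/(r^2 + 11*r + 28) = (r + 4)/(r + 7)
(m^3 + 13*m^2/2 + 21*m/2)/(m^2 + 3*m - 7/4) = 2*m*(m + 3)/(2*m - 1)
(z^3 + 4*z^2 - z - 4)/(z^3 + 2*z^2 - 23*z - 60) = (z^2 - 1)/(z^2 - 2*z - 15)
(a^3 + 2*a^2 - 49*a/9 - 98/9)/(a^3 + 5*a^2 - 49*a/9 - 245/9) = (a + 2)/(a + 5)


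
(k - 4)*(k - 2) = k^2 - 6*k + 8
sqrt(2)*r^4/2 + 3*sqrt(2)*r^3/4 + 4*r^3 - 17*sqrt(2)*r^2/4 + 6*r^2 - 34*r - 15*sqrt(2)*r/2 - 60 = (r - 3)*(r + 5/2)*(r + 4*sqrt(2))*(sqrt(2)*r/2 + sqrt(2))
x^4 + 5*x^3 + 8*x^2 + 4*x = x*(x + 1)*(x + 2)^2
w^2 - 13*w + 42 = (w - 7)*(w - 6)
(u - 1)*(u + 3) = u^2 + 2*u - 3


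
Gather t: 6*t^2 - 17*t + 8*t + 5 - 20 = 6*t^2 - 9*t - 15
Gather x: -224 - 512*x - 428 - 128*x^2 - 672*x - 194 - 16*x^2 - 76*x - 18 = -144*x^2 - 1260*x - 864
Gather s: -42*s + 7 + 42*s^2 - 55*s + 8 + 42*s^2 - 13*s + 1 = 84*s^2 - 110*s + 16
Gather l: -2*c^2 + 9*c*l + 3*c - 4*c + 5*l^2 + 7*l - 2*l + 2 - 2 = -2*c^2 - c + 5*l^2 + l*(9*c + 5)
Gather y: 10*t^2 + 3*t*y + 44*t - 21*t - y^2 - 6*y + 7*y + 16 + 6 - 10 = 10*t^2 + 23*t - y^2 + y*(3*t + 1) + 12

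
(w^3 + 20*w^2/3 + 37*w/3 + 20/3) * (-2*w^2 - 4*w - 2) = -2*w^5 - 52*w^4/3 - 160*w^3/3 - 76*w^2 - 154*w/3 - 40/3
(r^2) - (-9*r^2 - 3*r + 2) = 10*r^2 + 3*r - 2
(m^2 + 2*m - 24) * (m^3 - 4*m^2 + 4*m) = m^5 - 2*m^4 - 28*m^3 + 104*m^2 - 96*m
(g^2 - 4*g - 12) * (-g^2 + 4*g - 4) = -g^4 + 8*g^3 - 8*g^2 - 32*g + 48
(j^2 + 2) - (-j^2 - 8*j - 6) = 2*j^2 + 8*j + 8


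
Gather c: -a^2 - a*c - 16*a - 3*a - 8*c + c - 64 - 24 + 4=-a^2 - 19*a + c*(-a - 7) - 84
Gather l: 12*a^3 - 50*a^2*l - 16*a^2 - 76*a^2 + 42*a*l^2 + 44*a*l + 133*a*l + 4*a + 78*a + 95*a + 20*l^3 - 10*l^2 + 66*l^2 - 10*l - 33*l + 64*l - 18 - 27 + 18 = 12*a^3 - 92*a^2 + 177*a + 20*l^3 + l^2*(42*a + 56) + l*(-50*a^2 + 177*a + 21) - 27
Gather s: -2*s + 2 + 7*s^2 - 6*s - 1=7*s^2 - 8*s + 1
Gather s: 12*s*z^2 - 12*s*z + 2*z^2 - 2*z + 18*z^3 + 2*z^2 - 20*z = s*(12*z^2 - 12*z) + 18*z^3 + 4*z^2 - 22*z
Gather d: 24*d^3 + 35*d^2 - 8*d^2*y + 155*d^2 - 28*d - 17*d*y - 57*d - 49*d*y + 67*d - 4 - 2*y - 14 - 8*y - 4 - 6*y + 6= 24*d^3 + d^2*(190 - 8*y) + d*(-66*y - 18) - 16*y - 16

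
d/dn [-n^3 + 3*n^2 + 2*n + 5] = -3*n^2 + 6*n + 2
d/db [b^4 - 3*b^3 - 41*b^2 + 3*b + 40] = 4*b^3 - 9*b^2 - 82*b + 3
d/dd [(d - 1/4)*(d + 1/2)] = 2*d + 1/4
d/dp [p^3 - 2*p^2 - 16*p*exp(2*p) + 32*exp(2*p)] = 3*p^2 - 32*p*exp(2*p) - 4*p + 48*exp(2*p)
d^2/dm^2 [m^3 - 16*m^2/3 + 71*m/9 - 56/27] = 6*m - 32/3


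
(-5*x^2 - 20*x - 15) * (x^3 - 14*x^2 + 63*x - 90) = -5*x^5 + 50*x^4 - 50*x^3 - 600*x^2 + 855*x + 1350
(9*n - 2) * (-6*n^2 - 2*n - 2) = -54*n^3 - 6*n^2 - 14*n + 4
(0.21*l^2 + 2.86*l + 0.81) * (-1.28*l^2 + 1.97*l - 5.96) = -0.2688*l^4 - 3.2471*l^3 + 3.3458*l^2 - 15.4499*l - 4.8276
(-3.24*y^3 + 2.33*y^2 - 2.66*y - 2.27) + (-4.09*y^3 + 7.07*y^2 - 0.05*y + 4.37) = -7.33*y^3 + 9.4*y^2 - 2.71*y + 2.1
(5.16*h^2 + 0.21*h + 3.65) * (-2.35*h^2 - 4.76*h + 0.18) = -12.126*h^4 - 25.0551*h^3 - 8.6483*h^2 - 17.3362*h + 0.657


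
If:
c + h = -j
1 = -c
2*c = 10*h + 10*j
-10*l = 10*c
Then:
No Solution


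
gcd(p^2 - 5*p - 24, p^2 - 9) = p + 3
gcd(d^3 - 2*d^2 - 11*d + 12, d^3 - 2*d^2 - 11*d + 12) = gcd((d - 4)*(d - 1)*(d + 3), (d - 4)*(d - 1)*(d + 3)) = d^3 - 2*d^2 - 11*d + 12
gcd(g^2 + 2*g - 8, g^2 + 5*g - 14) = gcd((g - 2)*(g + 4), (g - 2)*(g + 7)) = g - 2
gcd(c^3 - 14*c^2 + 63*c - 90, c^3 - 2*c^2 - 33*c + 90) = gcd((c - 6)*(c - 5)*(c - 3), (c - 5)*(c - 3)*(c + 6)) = c^2 - 8*c + 15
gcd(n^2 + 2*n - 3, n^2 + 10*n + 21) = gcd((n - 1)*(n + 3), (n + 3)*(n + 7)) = n + 3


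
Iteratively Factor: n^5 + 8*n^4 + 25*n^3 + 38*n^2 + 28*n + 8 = (n + 2)*(n^4 + 6*n^3 + 13*n^2 + 12*n + 4) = (n + 2)^2*(n^3 + 4*n^2 + 5*n + 2) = (n + 2)^3*(n^2 + 2*n + 1) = (n + 1)*(n + 2)^3*(n + 1)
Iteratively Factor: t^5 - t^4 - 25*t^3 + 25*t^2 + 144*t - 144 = (t - 3)*(t^4 + 2*t^3 - 19*t^2 - 32*t + 48) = (t - 3)*(t - 1)*(t^3 + 3*t^2 - 16*t - 48) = (t - 3)*(t - 1)*(t + 3)*(t^2 - 16) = (t - 3)*(t - 1)*(t + 3)*(t + 4)*(t - 4)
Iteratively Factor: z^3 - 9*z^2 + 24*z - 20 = (z - 5)*(z^2 - 4*z + 4) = (z - 5)*(z - 2)*(z - 2)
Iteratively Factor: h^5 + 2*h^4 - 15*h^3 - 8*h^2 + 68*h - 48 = (h + 4)*(h^4 - 2*h^3 - 7*h^2 + 20*h - 12) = (h - 2)*(h + 4)*(h^3 - 7*h + 6) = (h - 2)^2*(h + 4)*(h^2 + 2*h - 3) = (h - 2)^2*(h + 3)*(h + 4)*(h - 1)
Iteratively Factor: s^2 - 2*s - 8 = (s - 4)*(s + 2)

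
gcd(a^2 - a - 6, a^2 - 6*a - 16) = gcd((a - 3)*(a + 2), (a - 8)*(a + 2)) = a + 2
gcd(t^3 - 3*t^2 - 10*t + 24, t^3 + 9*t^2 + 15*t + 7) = 1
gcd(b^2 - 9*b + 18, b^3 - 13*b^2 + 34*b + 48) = b - 6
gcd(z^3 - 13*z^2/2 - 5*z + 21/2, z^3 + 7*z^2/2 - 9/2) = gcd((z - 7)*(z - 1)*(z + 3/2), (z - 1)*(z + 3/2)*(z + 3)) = z^2 + z/2 - 3/2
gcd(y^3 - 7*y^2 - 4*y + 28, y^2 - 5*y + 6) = y - 2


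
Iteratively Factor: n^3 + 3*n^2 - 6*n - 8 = (n + 1)*(n^2 + 2*n - 8) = (n - 2)*(n + 1)*(n + 4)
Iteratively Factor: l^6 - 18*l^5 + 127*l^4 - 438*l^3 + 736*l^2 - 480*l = (l - 4)*(l^5 - 14*l^4 + 71*l^3 - 154*l^2 + 120*l) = (l - 4)*(l - 2)*(l^4 - 12*l^3 + 47*l^2 - 60*l) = (l - 4)*(l - 3)*(l - 2)*(l^3 - 9*l^2 + 20*l) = l*(l - 4)*(l - 3)*(l - 2)*(l^2 - 9*l + 20) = l*(l - 5)*(l - 4)*(l - 3)*(l - 2)*(l - 4)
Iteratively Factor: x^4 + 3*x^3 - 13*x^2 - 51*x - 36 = (x + 1)*(x^3 + 2*x^2 - 15*x - 36) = (x + 1)*(x + 3)*(x^2 - x - 12) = (x + 1)*(x + 3)^2*(x - 4)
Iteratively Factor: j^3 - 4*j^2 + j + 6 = (j - 3)*(j^2 - j - 2) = (j - 3)*(j - 2)*(j + 1)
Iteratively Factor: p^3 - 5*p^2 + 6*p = (p)*(p^2 - 5*p + 6) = p*(p - 2)*(p - 3)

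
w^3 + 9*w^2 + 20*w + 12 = (w + 1)*(w + 2)*(w + 6)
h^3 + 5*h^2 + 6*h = h*(h + 2)*(h + 3)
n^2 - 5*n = n*(n - 5)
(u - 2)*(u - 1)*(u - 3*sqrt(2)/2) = u^3 - 3*u^2 - 3*sqrt(2)*u^2/2 + 2*u + 9*sqrt(2)*u/2 - 3*sqrt(2)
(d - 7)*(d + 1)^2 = d^3 - 5*d^2 - 13*d - 7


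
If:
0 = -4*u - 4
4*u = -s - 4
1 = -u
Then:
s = 0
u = -1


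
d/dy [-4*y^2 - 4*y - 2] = -8*y - 4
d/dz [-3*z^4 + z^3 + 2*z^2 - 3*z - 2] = -12*z^3 + 3*z^2 + 4*z - 3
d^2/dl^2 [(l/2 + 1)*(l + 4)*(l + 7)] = 3*l + 13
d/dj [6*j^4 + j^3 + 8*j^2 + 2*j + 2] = 24*j^3 + 3*j^2 + 16*j + 2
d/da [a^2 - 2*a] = 2*a - 2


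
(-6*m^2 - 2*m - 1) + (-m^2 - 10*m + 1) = -7*m^2 - 12*m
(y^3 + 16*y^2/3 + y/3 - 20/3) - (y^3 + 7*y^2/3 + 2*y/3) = 3*y^2 - y/3 - 20/3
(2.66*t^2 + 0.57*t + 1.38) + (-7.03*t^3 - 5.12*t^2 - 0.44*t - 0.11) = -7.03*t^3 - 2.46*t^2 + 0.13*t + 1.27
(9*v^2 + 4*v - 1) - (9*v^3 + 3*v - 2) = -9*v^3 + 9*v^2 + v + 1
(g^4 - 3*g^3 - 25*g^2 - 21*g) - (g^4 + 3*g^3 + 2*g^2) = -6*g^3 - 27*g^2 - 21*g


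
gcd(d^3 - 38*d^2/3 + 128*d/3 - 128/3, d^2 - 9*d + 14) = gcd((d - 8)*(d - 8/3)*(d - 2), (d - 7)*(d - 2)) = d - 2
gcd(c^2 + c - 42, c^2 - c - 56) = c + 7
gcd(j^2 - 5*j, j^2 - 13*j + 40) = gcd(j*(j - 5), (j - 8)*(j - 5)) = j - 5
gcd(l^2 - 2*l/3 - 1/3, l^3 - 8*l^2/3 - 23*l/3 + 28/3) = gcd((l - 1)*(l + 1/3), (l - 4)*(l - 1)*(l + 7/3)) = l - 1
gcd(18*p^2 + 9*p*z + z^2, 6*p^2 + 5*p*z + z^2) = 3*p + z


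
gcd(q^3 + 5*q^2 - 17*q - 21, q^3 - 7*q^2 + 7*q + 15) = q^2 - 2*q - 3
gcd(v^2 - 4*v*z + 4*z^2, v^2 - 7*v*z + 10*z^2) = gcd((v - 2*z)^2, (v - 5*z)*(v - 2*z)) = -v + 2*z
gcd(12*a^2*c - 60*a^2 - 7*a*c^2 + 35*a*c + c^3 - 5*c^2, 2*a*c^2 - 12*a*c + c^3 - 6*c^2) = 1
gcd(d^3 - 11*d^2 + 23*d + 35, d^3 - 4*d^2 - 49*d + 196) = d - 7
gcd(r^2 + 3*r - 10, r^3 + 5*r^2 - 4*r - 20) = r^2 + 3*r - 10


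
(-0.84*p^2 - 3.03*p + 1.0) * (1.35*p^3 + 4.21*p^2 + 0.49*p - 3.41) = -1.134*p^5 - 7.6269*p^4 - 11.8179*p^3 + 5.5897*p^2 + 10.8223*p - 3.41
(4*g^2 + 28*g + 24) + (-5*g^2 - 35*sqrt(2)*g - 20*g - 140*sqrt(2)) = -g^2 - 35*sqrt(2)*g + 8*g - 140*sqrt(2) + 24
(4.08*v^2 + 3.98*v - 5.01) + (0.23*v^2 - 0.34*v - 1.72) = 4.31*v^2 + 3.64*v - 6.73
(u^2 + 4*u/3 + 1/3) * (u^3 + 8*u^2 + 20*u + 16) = u^5 + 28*u^4/3 + 31*u^3 + 136*u^2/3 + 28*u + 16/3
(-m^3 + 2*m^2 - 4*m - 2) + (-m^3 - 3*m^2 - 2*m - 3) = -2*m^3 - m^2 - 6*m - 5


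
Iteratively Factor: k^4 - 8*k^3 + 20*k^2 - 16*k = (k)*(k^3 - 8*k^2 + 20*k - 16) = k*(k - 2)*(k^2 - 6*k + 8) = k*(k - 4)*(k - 2)*(k - 2)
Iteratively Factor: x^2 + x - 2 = (x - 1)*(x + 2)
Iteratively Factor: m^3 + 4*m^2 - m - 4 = (m + 1)*(m^2 + 3*m - 4) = (m + 1)*(m + 4)*(m - 1)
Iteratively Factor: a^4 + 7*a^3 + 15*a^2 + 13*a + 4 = (a + 1)*(a^3 + 6*a^2 + 9*a + 4) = (a + 1)^2*(a^2 + 5*a + 4) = (a + 1)^2*(a + 4)*(a + 1)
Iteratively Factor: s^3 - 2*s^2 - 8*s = (s - 4)*(s^2 + 2*s) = (s - 4)*(s + 2)*(s)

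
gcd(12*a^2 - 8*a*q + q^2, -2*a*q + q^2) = -2*a + q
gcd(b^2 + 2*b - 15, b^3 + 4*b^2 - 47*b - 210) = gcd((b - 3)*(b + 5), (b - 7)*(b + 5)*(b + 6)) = b + 5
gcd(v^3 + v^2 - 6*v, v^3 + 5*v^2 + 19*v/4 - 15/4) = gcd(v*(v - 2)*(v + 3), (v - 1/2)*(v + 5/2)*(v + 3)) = v + 3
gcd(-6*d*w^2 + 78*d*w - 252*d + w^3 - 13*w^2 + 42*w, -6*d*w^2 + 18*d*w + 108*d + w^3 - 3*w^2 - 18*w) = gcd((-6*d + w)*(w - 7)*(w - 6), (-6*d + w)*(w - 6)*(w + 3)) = -6*d*w + 36*d + w^2 - 6*w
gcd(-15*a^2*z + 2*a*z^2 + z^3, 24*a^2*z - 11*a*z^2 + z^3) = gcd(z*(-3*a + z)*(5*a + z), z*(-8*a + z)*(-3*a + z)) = -3*a*z + z^2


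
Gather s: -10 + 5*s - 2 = 5*s - 12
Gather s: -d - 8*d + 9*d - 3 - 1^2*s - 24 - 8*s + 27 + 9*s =0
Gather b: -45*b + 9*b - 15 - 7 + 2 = -36*b - 20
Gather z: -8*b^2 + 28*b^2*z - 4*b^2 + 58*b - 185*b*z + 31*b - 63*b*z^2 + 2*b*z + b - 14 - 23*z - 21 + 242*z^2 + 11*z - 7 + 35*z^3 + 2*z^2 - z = -12*b^2 + 90*b + 35*z^3 + z^2*(244 - 63*b) + z*(28*b^2 - 183*b - 13) - 42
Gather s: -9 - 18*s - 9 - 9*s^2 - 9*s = -9*s^2 - 27*s - 18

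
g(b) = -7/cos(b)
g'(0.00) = 0.00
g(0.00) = -7.00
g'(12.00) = 5.27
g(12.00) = -8.30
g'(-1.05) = 24.53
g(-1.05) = -14.07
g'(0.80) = -10.35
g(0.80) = -10.05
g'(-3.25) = -0.77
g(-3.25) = 7.04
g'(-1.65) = 1114.68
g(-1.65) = 88.47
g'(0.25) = -1.84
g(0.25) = -7.22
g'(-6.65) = 2.88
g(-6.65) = -7.50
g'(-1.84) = 95.39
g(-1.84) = 26.32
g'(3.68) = 4.87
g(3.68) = 8.15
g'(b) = -7*sin(b)/cos(b)^2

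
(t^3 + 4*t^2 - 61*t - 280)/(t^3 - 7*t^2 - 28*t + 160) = (t + 7)/(t - 4)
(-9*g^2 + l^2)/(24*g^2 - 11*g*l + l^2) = (-3*g - l)/(8*g - l)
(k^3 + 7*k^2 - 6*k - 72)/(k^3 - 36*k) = (k^2 + k - 12)/(k*(k - 6))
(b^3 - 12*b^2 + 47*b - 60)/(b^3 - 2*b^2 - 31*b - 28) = (-b^3 + 12*b^2 - 47*b + 60)/(-b^3 + 2*b^2 + 31*b + 28)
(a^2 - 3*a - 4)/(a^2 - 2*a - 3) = (a - 4)/(a - 3)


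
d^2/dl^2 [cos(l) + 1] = -cos(l)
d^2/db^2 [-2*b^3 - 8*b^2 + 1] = -12*b - 16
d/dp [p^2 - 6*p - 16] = 2*p - 6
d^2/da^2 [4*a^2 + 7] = 8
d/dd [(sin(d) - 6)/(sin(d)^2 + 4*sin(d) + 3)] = (12*sin(d) + cos(d)^2 + 26)*cos(d)/(sin(d)^2 + 4*sin(d) + 3)^2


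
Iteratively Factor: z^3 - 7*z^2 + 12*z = (z - 4)*(z^2 - 3*z) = (z - 4)*(z - 3)*(z)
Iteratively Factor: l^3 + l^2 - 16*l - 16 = (l + 4)*(l^2 - 3*l - 4) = (l + 1)*(l + 4)*(l - 4)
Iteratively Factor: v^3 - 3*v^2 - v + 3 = (v + 1)*(v^2 - 4*v + 3) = (v - 3)*(v + 1)*(v - 1)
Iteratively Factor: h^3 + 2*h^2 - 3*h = (h - 1)*(h^2 + 3*h) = (h - 1)*(h + 3)*(h)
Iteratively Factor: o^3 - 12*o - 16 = (o + 2)*(o^2 - 2*o - 8) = (o + 2)^2*(o - 4)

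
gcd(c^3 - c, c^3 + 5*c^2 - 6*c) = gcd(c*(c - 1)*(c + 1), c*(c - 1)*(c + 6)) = c^2 - c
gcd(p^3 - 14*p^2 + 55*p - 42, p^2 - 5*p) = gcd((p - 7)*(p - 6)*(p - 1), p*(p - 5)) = 1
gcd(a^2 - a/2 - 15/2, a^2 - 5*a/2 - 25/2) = a + 5/2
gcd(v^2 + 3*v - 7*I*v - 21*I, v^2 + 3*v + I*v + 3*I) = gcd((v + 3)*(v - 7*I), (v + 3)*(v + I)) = v + 3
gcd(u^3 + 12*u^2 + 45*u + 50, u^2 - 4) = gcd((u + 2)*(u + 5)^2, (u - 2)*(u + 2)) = u + 2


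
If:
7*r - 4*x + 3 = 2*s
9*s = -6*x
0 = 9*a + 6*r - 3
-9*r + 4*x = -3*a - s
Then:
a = -29/27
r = 19/9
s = -40/9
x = 20/3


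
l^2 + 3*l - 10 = (l - 2)*(l + 5)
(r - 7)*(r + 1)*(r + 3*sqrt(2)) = r^3 - 6*r^2 + 3*sqrt(2)*r^2 - 18*sqrt(2)*r - 7*r - 21*sqrt(2)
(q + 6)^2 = q^2 + 12*q + 36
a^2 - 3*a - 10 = (a - 5)*(a + 2)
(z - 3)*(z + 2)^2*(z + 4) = z^4 + 5*z^3 - 4*z^2 - 44*z - 48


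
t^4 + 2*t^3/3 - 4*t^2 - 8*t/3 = t*(t - 2)*(t + 2/3)*(t + 2)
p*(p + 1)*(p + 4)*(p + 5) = p^4 + 10*p^3 + 29*p^2 + 20*p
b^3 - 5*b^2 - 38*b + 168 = (b - 7)*(b - 4)*(b + 6)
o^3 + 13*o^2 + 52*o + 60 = (o + 2)*(o + 5)*(o + 6)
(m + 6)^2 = m^2 + 12*m + 36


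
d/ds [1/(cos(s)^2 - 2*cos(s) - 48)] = 2*(cos(s) - 1)*sin(s)/(sin(s)^2 + 2*cos(s) + 47)^2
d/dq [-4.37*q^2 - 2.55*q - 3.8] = -8.74*q - 2.55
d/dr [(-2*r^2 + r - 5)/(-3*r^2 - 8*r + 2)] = 19*(r^2 - 2*r - 2)/(9*r^4 + 48*r^3 + 52*r^2 - 32*r + 4)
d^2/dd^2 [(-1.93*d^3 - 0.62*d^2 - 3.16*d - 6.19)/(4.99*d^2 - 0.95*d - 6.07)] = (5.6843418860808e-14*d^5 - 283.6472*d^3 - 1104.24198*d^2 - 824.8869*d - 395.39788)/(124.251499*d^6 - 70.965285*d^5 - 439.920396*d^4 + 171.791635*d^3 + 535.133628*d^2 - 105.007965*d - 223.648543)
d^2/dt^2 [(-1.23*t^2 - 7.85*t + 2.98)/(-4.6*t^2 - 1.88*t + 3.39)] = (-2.8421709430404e-14*t^4 + 310.93792*t^3 - 263.25708*t^2 + 579.85116*t + 14.324542)/(97.336*t^6 + 119.3424*t^5 - 166.42248*t^4 - 169.255648*t^3 + 122.646132*t^2 + 64.815444*t - 38.958219)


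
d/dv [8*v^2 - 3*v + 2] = 16*v - 3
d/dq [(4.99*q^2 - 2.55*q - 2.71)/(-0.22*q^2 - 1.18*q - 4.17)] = (-6.4492*q^2 - 42.809*q + 7.4357)/(0.0484*q^4 + 0.5192*q^3 + 3.2272*q^2 + 9.8412*q + 17.3889)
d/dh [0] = 0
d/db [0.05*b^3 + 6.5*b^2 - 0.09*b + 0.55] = 0.15*b^2 + 13.0*b - 0.09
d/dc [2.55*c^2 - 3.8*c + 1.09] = 5.1*c - 3.8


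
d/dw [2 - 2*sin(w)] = -2*cos(w)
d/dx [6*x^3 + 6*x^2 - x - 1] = 18*x^2 + 12*x - 1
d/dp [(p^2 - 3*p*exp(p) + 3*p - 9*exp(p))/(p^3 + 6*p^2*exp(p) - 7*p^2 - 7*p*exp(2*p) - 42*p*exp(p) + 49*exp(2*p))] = ((p^2 - 3*p*exp(p) + 3*p - 9*exp(p))*(-6*p^2*exp(p) - 3*p^2 + 14*p*exp(2*p) + 30*p*exp(p) + 14*p - 91*exp(2*p) + 42*exp(p)) + (-3*p*exp(p) + 2*p - 12*exp(p) + 3)*(p^3 + 6*p^2*exp(p) - 7*p^2 - 7*p*exp(2*p) - 42*p*exp(p) + 49*exp(2*p)))/(p^3 + 6*p^2*exp(p) - 7*p^2 - 7*p*exp(2*p) - 42*p*exp(p) + 49*exp(2*p))^2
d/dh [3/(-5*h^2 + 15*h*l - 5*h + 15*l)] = 3*(2*h - 3*l + 1)/(5*(h^2 - 3*h*l + h - 3*l)^2)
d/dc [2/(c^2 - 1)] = -4*c/(c^2 - 1)^2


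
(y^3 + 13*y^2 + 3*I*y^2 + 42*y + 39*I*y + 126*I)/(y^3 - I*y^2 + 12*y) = (y^2 + 13*y + 42)/(y*(y - 4*I))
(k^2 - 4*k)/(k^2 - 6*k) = (k - 4)/(k - 6)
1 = 1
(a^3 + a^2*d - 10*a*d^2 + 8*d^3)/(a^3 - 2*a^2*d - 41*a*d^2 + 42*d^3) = (a^2 + 2*a*d - 8*d^2)/(a^2 - a*d - 42*d^2)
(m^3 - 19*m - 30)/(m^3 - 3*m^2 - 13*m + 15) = (m + 2)/(m - 1)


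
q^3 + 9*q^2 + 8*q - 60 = (q - 2)*(q + 5)*(q + 6)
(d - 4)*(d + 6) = d^2 + 2*d - 24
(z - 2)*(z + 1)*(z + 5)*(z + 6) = z^4 + 10*z^3 + 17*z^2 - 52*z - 60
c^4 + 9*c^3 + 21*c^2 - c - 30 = (c - 1)*(c + 2)*(c + 3)*(c + 5)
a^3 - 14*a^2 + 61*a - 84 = (a - 7)*(a - 4)*(a - 3)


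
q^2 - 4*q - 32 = (q - 8)*(q + 4)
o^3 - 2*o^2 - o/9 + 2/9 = (o - 2)*(o - 1/3)*(o + 1/3)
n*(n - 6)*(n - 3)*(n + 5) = n^4 - 4*n^3 - 27*n^2 + 90*n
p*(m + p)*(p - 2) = m*p^2 - 2*m*p + p^3 - 2*p^2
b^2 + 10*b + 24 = (b + 4)*(b + 6)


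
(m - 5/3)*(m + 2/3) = m^2 - m - 10/9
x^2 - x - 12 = (x - 4)*(x + 3)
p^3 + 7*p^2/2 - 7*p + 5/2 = (p - 1)*(p - 1/2)*(p + 5)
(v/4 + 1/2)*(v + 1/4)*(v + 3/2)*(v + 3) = v^4/4 + 27*v^3/16 + 121*v^2/32 + 99*v/32 + 9/16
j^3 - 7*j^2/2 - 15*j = j*(j - 6)*(j + 5/2)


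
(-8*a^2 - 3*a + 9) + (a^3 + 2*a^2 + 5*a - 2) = a^3 - 6*a^2 + 2*a + 7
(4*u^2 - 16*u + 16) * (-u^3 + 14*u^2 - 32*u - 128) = -4*u^5 + 72*u^4 - 368*u^3 + 224*u^2 + 1536*u - 2048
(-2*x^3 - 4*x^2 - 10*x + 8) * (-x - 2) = 2*x^4 + 8*x^3 + 18*x^2 + 12*x - 16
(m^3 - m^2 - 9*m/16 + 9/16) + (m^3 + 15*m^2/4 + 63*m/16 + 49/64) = 2*m^3 + 11*m^2/4 + 27*m/8 + 85/64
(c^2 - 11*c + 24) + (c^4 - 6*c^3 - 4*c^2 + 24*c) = c^4 - 6*c^3 - 3*c^2 + 13*c + 24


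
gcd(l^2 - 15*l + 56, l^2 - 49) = l - 7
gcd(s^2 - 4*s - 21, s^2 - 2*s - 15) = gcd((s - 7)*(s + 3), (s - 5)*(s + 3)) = s + 3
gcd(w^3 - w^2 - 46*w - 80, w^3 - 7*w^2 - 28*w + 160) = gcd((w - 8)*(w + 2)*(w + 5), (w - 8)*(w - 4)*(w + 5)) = w^2 - 3*w - 40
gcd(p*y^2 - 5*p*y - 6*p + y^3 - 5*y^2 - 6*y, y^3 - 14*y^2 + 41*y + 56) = y + 1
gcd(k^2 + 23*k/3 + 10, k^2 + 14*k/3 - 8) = k + 6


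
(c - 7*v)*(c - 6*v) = c^2 - 13*c*v + 42*v^2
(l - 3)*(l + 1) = l^2 - 2*l - 3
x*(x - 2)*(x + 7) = x^3 + 5*x^2 - 14*x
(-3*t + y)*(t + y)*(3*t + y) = -9*t^3 - 9*t^2*y + t*y^2 + y^3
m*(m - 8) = m^2 - 8*m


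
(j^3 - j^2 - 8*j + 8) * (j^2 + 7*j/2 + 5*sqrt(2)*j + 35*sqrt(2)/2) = j^5 + 5*j^4/2 + 5*sqrt(2)*j^4 - 23*j^3/2 + 25*sqrt(2)*j^3/2 - 115*sqrt(2)*j^2/2 - 20*j^2 - 100*sqrt(2)*j + 28*j + 140*sqrt(2)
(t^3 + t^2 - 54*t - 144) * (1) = t^3 + t^2 - 54*t - 144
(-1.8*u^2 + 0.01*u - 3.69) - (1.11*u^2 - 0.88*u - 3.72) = -2.91*u^2 + 0.89*u + 0.0300000000000002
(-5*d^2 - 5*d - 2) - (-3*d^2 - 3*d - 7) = -2*d^2 - 2*d + 5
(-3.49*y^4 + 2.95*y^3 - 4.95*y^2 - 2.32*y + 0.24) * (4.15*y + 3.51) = -14.4835*y^5 - 0.00739999999999874*y^4 - 10.188*y^3 - 27.0025*y^2 - 7.1472*y + 0.8424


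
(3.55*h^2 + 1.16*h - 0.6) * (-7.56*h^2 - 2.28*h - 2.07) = -26.838*h^4 - 16.8636*h^3 - 5.4573*h^2 - 1.0332*h + 1.242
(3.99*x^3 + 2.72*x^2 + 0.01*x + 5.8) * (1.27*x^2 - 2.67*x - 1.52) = 5.0673*x^5 - 7.1989*x^4 - 13.3145*x^3 + 3.2049*x^2 - 15.5012*x - 8.816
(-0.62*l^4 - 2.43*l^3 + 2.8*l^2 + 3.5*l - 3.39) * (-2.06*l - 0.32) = 1.2772*l^5 + 5.2042*l^4 - 4.9904*l^3 - 8.106*l^2 + 5.8634*l + 1.0848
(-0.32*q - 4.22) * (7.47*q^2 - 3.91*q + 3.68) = -2.3904*q^3 - 30.2722*q^2 + 15.3226*q - 15.5296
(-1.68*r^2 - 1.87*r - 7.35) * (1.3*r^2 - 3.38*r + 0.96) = -2.184*r^4 + 3.2474*r^3 - 4.8472*r^2 + 23.0478*r - 7.056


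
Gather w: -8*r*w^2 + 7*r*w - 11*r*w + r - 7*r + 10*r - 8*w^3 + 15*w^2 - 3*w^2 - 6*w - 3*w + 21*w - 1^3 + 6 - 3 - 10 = 4*r - 8*w^3 + w^2*(12 - 8*r) + w*(12 - 4*r) - 8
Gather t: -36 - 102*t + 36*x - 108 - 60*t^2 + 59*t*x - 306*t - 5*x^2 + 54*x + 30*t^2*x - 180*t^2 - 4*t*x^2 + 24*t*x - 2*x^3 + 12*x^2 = t^2*(30*x - 240) + t*(-4*x^2 + 83*x - 408) - 2*x^3 + 7*x^2 + 90*x - 144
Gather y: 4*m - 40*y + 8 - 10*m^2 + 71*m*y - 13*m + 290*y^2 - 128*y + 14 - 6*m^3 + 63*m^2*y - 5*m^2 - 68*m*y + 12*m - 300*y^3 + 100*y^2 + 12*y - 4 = -6*m^3 - 15*m^2 + 3*m - 300*y^3 + 390*y^2 + y*(63*m^2 + 3*m - 156) + 18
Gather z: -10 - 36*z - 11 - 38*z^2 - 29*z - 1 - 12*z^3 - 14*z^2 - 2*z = -12*z^3 - 52*z^2 - 67*z - 22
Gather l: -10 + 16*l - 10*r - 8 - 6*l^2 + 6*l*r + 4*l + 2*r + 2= -6*l^2 + l*(6*r + 20) - 8*r - 16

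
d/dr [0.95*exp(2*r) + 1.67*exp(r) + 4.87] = (1.9*exp(r) + 1.67)*exp(r)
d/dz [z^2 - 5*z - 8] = 2*z - 5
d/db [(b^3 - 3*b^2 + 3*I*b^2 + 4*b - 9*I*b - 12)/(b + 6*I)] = (2*b^3 + b^2*(-3 + 21*I) + 36*b*(-1 - I) + 66 + 24*I)/(b^2 + 12*I*b - 36)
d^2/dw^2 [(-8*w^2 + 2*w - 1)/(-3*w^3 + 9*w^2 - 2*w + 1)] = 2*(72*w^6 - 54*w^5 + 72*w^4 - 54*w^3 + 9*w^2 + 9*w - 1)/(27*w^9 - 243*w^8 + 783*w^7 - 1080*w^6 + 684*w^5 - 387*w^4 + 125*w^3 - 39*w^2 + 6*w - 1)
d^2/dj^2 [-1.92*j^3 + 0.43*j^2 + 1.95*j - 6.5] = 0.86 - 11.52*j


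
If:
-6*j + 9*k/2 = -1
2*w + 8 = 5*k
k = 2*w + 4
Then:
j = 11/12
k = 1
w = -3/2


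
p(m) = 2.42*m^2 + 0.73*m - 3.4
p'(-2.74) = -12.53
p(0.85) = -1.03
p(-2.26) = 7.31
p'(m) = 4.84*m + 0.73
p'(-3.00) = -13.79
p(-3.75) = 27.89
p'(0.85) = 4.84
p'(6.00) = 29.77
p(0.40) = -2.72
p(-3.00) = 16.19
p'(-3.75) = -17.42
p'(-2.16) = -9.72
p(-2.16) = 6.31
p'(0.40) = 2.67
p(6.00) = 88.10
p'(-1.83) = -8.13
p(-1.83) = 3.37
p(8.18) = 164.50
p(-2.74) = 12.77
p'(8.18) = 40.32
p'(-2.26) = -10.21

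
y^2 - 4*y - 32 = (y - 8)*(y + 4)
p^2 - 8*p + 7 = (p - 7)*(p - 1)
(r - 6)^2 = r^2 - 12*r + 36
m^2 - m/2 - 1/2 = (m - 1)*(m + 1/2)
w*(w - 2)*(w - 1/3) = w^3 - 7*w^2/3 + 2*w/3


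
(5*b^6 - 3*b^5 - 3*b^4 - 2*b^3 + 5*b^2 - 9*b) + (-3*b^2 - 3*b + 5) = 5*b^6 - 3*b^5 - 3*b^4 - 2*b^3 + 2*b^2 - 12*b + 5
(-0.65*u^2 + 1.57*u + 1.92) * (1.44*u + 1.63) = -0.936*u^3 + 1.2013*u^2 + 5.3239*u + 3.1296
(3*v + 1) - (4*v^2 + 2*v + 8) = -4*v^2 + v - 7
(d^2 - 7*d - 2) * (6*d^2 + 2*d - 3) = 6*d^4 - 40*d^3 - 29*d^2 + 17*d + 6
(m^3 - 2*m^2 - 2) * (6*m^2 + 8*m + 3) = 6*m^5 - 4*m^4 - 13*m^3 - 18*m^2 - 16*m - 6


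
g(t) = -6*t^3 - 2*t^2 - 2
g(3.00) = -182.00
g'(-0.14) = 0.21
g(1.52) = -27.69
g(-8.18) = 3148.24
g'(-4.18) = -297.78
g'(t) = -18*t^2 - 4*t = 2*t*(-9*t - 2)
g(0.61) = -4.11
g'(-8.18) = -1171.70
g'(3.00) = -174.00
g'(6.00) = -672.00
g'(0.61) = -9.14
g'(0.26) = -2.26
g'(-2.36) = -90.81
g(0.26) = -2.24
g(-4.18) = 401.26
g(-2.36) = 65.73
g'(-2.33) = -88.40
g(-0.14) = -2.02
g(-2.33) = 63.04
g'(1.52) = -47.67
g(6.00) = -1370.00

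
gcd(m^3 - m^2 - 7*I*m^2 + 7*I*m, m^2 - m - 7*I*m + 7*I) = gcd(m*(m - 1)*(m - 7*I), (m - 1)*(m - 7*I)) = m^2 + m*(-1 - 7*I) + 7*I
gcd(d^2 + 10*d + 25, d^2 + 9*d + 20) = d + 5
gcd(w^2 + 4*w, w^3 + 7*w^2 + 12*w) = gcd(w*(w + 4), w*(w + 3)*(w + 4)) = w^2 + 4*w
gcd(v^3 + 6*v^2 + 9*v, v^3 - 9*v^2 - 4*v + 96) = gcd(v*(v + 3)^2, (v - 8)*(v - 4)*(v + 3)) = v + 3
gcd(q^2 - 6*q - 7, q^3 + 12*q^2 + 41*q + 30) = q + 1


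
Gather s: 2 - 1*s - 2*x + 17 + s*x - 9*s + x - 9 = s*(x - 10) - x + 10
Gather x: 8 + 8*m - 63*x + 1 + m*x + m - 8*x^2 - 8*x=9*m - 8*x^2 + x*(m - 71) + 9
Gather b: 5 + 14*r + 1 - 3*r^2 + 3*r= -3*r^2 + 17*r + 6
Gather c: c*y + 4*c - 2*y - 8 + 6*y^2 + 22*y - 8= c*(y + 4) + 6*y^2 + 20*y - 16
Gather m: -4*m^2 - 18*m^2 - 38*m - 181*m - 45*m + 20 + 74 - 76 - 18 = -22*m^2 - 264*m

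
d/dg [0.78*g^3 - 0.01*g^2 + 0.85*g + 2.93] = 2.34*g^2 - 0.02*g + 0.85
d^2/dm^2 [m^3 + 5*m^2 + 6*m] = 6*m + 10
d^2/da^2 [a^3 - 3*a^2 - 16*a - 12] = 6*a - 6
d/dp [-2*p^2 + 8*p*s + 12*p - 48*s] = -4*p + 8*s + 12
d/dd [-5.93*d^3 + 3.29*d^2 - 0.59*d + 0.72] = -17.79*d^2 + 6.58*d - 0.59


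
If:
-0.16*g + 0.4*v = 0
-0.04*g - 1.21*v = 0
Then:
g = 0.00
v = 0.00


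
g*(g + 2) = g^2 + 2*g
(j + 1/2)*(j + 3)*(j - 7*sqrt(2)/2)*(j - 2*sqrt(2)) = j^4 - 11*sqrt(2)*j^3/2 + 7*j^3/2 - 77*sqrt(2)*j^2/4 + 31*j^2/2 - 33*sqrt(2)*j/4 + 49*j + 21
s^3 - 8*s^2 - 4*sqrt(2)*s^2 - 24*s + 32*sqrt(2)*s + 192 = (s - 8)*(s - 6*sqrt(2))*(s + 2*sqrt(2))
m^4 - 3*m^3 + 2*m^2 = m^2*(m - 2)*(m - 1)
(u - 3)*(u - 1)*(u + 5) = u^3 + u^2 - 17*u + 15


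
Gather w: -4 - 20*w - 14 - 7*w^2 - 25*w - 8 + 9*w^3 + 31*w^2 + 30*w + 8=9*w^3 + 24*w^2 - 15*w - 18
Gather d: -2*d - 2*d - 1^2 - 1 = -4*d - 2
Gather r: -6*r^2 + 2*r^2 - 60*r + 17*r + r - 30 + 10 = -4*r^2 - 42*r - 20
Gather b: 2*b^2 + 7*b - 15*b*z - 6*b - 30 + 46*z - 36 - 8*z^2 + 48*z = 2*b^2 + b*(1 - 15*z) - 8*z^2 + 94*z - 66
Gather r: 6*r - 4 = 6*r - 4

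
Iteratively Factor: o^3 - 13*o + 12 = (o - 1)*(o^2 + o - 12) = (o - 3)*(o - 1)*(o + 4)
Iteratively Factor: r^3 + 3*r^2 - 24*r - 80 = (r + 4)*(r^2 - r - 20) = (r - 5)*(r + 4)*(r + 4)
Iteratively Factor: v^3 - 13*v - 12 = (v + 1)*(v^2 - v - 12) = (v + 1)*(v + 3)*(v - 4)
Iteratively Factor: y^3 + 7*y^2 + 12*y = (y + 4)*(y^2 + 3*y) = y*(y + 4)*(y + 3)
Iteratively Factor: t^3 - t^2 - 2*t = (t - 2)*(t^2 + t) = t*(t - 2)*(t + 1)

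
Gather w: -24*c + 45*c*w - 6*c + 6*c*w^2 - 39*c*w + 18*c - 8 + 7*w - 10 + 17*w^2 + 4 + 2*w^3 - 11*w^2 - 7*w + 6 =6*c*w - 12*c + 2*w^3 + w^2*(6*c + 6) - 8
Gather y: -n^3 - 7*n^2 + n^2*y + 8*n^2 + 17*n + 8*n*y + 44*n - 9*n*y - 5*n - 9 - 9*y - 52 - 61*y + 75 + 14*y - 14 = -n^3 + n^2 + 56*n + y*(n^2 - n - 56)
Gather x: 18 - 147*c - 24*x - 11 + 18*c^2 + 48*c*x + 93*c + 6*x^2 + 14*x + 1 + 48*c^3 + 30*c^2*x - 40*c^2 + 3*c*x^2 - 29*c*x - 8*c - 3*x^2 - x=48*c^3 - 22*c^2 - 62*c + x^2*(3*c + 3) + x*(30*c^2 + 19*c - 11) + 8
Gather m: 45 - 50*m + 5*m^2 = 5*m^2 - 50*m + 45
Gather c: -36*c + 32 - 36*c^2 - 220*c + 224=-36*c^2 - 256*c + 256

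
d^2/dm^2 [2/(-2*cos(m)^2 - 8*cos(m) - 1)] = 8*(4*sin(m)^4 - 16*sin(m)^2 - 17*cos(m) + 3*cos(3*m) - 19)/(-2*sin(m)^2 + 8*cos(m) + 3)^3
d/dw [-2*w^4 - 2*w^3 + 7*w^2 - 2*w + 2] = -8*w^3 - 6*w^2 + 14*w - 2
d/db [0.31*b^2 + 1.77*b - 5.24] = 0.62*b + 1.77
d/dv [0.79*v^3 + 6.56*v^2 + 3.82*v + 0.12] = 2.37*v^2 + 13.12*v + 3.82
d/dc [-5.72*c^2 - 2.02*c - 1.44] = -11.44*c - 2.02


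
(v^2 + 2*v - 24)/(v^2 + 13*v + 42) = (v - 4)/(v + 7)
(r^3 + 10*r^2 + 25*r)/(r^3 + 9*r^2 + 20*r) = (r + 5)/(r + 4)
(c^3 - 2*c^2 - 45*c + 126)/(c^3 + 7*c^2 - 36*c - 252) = (c - 3)/(c + 6)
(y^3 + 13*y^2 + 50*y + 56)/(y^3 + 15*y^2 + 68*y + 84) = (y + 4)/(y + 6)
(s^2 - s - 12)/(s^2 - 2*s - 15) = (s - 4)/(s - 5)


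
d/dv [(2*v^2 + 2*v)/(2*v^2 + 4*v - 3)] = 2*(2*v^2 - 6*v - 3)/(4*v^4 + 16*v^3 + 4*v^2 - 24*v + 9)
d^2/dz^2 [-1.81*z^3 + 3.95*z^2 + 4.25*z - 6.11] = 7.9 - 10.86*z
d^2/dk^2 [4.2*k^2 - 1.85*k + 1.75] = 8.40000000000000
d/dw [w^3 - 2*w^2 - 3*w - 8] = 3*w^2 - 4*w - 3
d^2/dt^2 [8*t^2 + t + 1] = 16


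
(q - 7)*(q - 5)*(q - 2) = q^3 - 14*q^2 + 59*q - 70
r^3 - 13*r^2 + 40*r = r*(r - 8)*(r - 5)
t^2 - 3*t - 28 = (t - 7)*(t + 4)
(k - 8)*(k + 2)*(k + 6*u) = k^3 + 6*k^2*u - 6*k^2 - 36*k*u - 16*k - 96*u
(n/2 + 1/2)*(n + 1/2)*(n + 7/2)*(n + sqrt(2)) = n^4/2 + sqrt(2)*n^3/2 + 5*n^3/2 + 23*n^2/8 + 5*sqrt(2)*n^2/2 + 7*n/8 + 23*sqrt(2)*n/8 + 7*sqrt(2)/8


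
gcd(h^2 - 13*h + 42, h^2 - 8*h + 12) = h - 6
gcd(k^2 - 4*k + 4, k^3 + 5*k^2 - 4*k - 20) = k - 2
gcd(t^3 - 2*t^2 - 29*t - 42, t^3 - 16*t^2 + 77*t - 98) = t - 7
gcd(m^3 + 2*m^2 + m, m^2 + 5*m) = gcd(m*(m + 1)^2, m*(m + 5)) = m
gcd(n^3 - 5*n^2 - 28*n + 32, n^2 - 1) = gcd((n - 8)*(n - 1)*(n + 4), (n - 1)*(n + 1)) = n - 1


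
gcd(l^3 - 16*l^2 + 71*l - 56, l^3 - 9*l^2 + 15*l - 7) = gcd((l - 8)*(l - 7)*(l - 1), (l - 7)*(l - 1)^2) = l^2 - 8*l + 7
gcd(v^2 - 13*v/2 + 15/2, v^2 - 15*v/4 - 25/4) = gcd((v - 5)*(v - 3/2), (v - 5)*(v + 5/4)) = v - 5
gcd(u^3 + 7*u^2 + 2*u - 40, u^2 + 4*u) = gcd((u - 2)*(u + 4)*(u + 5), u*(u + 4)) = u + 4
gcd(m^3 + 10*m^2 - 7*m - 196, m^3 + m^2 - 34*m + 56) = m^2 + 3*m - 28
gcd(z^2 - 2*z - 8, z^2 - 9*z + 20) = z - 4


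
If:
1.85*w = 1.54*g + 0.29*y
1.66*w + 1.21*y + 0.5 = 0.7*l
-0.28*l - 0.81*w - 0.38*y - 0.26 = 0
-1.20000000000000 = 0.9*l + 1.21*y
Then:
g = 0.32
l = -0.29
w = 0.14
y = -0.78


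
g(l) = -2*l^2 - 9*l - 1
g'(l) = -4*l - 9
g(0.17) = -2.59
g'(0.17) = -9.68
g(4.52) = -82.54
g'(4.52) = -27.08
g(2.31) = -32.46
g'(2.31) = -18.24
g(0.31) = -3.98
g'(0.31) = -10.24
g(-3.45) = 6.24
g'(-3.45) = 4.80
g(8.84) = -236.85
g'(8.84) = -44.36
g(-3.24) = 7.16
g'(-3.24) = 3.96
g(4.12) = -72.03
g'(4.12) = -25.48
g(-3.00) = 8.00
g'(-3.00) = 3.00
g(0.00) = -1.00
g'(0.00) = -9.00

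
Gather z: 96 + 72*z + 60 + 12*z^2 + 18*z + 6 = 12*z^2 + 90*z + 162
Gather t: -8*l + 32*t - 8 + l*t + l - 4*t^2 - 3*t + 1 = -7*l - 4*t^2 + t*(l + 29) - 7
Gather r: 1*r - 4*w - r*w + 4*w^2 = r*(1 - w) + 4*w^2 - 4*w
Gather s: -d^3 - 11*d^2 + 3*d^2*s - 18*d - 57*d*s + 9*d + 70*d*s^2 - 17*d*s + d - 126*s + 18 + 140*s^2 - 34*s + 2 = -d^3 - 11*d^2 - 8*d + s^2*(70*d + 140) + s*(3*d^2 - 74*d - 160) + 20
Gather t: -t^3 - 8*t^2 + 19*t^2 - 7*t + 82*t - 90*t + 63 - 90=-t^3 + 11*t^2 - 15*t - 27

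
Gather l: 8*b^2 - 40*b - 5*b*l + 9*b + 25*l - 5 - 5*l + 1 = 8*b^2 - 31*b + l*(20 - 5*b) - 4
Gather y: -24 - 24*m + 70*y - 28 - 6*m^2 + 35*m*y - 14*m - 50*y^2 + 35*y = -6*m^2 - 38*m - 50*y^2 + y*(35*m + 105) - 52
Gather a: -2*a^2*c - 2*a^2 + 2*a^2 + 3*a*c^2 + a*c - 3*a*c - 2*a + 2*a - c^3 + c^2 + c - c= -2*a^2*c + a*(3*c^2 - 2*c) - c^3 + c^2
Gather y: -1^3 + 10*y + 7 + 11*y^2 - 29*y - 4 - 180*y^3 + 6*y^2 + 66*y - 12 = -180*y^3 + 17*y^2 + 47*y - 10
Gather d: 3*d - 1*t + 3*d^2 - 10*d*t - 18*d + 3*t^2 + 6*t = 3*d^2 + d*(-10*t - 15) + 3*t^2 + 5*t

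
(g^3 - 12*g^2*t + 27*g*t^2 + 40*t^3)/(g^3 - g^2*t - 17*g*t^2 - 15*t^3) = (g - 8*t)/(g + 3*t)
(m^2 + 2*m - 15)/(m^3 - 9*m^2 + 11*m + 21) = (m + 5)/(m^2 - 6*m - 7)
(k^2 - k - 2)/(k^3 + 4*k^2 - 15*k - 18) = (k - 2)/(k^2 + 3*k - 18)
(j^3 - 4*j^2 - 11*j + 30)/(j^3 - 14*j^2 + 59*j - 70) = (j + 3)/(j - 7)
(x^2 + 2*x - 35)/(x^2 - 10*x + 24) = (x^2 + 2*x - 35)/(x^2 - 10*x + 24)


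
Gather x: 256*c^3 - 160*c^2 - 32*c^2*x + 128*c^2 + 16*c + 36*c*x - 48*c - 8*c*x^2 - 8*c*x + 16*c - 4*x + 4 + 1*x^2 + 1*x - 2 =256*c^3 - 32*c^2 - 16*c + x^2*(1 - 8*c) + x*(-32*c^2 + 28*c - 3) + 2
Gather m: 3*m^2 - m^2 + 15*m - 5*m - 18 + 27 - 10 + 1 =2*m^2 + 10*m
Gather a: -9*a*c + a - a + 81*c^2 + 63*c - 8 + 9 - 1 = -9*a*c + 81*c^2 + 63*c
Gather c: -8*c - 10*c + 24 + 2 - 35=-18*c - 9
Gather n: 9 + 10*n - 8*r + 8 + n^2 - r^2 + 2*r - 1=n^2 + 10*n - r^2 - 6*r + 16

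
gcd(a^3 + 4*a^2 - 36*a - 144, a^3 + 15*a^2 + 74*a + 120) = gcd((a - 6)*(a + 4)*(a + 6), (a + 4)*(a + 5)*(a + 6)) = a^2 + 10*a + 24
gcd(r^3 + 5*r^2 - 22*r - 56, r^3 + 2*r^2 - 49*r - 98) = r^2 + 9*r + 14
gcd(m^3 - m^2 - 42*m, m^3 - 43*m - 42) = m^2 - m - 42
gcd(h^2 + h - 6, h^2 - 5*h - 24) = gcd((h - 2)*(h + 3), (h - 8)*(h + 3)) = h + 3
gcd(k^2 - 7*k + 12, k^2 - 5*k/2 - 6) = k - 4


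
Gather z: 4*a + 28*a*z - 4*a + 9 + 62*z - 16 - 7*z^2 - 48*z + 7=-7*z^2 + z*(28*a + 14)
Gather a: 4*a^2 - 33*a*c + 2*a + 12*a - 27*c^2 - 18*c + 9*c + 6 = 4*a^2 + a*(14 - 33*c) - 27*c^2 - 9*c + 6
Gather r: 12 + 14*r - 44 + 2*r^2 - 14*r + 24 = 2*r^2 - 8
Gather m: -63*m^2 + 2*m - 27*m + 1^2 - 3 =-63*m^2 - 25*m - 2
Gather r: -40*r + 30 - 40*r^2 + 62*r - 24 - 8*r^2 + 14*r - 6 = -48*r^2 + 36*r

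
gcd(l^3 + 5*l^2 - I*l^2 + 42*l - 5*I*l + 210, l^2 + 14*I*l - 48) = l + 6*I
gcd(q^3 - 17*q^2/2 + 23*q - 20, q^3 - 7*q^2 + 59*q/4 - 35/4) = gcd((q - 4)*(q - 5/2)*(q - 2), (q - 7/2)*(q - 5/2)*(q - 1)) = q - 5/2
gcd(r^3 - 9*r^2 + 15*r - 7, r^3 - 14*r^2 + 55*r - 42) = r^2 - 8*r + 7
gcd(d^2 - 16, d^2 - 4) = 1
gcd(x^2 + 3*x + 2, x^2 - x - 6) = x + 2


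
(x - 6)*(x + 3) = x^2 - 3*x - 18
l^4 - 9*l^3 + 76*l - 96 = (l - 8)*(l - 2)^2*(l + 3)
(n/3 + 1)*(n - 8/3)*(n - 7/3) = n^3/3 - 2*n^2/3 - 79*n/27 + 56/9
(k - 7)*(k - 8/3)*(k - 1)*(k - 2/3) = k^4 - 34*k^3/3 + 319*k^2/9 - 338*k/9 + 112/9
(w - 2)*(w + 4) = w^2 + 2*w - 8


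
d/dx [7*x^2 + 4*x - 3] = 14*x + 4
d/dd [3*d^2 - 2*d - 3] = 6*d - 2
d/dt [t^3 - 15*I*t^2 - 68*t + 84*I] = 3*t^2 - 30*I*t - 68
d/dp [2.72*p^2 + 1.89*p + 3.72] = 5.44*p + 1.89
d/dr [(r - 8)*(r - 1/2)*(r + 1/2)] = 3*r^2 - 16*r - 1/4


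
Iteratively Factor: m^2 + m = (m + 1)*(m)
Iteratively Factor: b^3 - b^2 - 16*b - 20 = (b + 2)*(b^2 - 3*b - 10) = (b + 2)^2*(b - 5)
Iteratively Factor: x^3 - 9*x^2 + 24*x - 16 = (x - 4)*(x^2 - 5*x + 4) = (x - 4)^2*(x - 1)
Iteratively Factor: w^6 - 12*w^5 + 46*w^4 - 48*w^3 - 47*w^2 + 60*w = (w - 3)*(w^5 - 9*w^4 + 19*w^3 + 9*w^2 - 20*w) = (w - 3)*(w - 1)*(w^4 - 8*w^3 + 11*w^2 + 20*w) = w*(w - 3)*(w - 1)*(w^3 - 8*w^2 + 11*w + 20) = w*(w - 3)*(w - 1)*(w + 1)*(w^2 - 9*w + 20) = w*(w - 4)*(w - 3)*(w - 1)*(w + 1)*(w - 5)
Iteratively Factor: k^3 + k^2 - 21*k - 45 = (k + 3)*(k^2 - 2*k - 15) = (k + 3)^2*(k - 5)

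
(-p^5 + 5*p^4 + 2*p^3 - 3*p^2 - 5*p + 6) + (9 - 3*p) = -p^5 + 5*p^4 + 2*p^3 - 3*p^2 - 8*p + 15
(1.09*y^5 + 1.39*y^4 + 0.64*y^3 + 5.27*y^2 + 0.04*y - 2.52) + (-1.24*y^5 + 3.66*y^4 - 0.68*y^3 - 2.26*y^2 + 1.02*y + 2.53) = -0.15*y^5 + 5.05*y^4 - 0.04*y^3 + 3.01*y^2 + 1.06*y + 0.00999999999999979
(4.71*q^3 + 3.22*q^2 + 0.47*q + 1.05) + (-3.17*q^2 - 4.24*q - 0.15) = 4.71*q^3 + 0.0500000000000003*q^2 - 3.77*q + 0.9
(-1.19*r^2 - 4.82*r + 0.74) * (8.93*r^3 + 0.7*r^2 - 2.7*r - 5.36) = -10.6267*r^5 - 43.8756*r^4 + 6.4472*r^3 + 19.9104*r^2 + 23.8372*r - 3.9664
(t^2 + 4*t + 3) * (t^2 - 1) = t^4 + 4*t^3 + 2*t^2 - 4*t - 3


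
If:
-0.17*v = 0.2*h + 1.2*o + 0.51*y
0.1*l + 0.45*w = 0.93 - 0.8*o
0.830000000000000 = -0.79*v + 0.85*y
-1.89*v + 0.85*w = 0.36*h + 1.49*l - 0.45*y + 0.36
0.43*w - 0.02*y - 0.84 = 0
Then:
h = 1.83301262644847 - 3.45812590320336*y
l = 1.76260186126796 - 0.200727580485455*y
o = -0.00107184313699253*y - 0.156662441960821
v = 1.07594936708861*y - 1.05063291139241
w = 0.0465116279069767*y + 1.95348837209302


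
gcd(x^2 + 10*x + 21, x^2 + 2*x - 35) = x + 7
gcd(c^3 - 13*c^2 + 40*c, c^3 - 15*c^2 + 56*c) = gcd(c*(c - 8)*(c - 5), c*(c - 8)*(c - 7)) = c^2 - 8*c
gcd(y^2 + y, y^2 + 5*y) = y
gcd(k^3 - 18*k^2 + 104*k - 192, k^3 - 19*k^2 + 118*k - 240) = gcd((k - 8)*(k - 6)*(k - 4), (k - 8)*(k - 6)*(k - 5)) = k^2 - 14*k + 48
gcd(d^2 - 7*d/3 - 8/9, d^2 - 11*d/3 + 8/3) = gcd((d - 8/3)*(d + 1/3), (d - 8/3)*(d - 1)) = d - 8/3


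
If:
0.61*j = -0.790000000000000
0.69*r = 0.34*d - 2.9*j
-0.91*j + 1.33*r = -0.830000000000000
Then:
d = -14.11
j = -1.30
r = -1.51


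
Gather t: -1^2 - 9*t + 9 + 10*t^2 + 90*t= 10*t^2 + 81*t + 8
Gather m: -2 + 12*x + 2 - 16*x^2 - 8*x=-16*x^2 + 4*x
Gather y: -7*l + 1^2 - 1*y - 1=-7*l - y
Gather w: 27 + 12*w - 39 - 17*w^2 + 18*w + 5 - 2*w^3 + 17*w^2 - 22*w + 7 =-2*w^3 + 8*w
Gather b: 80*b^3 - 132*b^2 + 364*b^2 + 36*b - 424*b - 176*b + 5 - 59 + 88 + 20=80*b^3 + 232*b^2 - 564*b + 54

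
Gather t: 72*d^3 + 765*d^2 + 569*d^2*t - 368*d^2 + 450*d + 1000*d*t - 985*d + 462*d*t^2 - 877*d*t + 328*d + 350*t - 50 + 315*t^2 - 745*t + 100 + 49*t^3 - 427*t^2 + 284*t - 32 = 72*d^3 + 397*d^2 - 207*d + 49*t^3 + t^2*(462*d - 112) + t*(569*d^2 + 123*d - 111) + 18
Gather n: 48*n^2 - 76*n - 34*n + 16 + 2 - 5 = 48*n^2 - 110*n + 13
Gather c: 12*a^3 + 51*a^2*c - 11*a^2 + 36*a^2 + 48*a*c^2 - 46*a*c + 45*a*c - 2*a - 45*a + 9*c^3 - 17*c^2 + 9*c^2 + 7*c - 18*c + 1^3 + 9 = 12*a^3 + 25*a^2 - 47*a + 9*c^3 + c^2*(48*a - 8) + c*(51*a^2 - a - 11) + 10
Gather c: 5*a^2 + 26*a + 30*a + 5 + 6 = 5*a^2 + 56*a + 11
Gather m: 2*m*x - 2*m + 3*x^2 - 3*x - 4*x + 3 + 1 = m*(2*x - 2) + 3*x^2 - 7*x + 4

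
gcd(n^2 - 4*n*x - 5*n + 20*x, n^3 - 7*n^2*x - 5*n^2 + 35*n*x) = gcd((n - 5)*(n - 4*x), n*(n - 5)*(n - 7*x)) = n - 5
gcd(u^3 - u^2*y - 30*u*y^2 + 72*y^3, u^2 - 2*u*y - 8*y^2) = -u + 4*y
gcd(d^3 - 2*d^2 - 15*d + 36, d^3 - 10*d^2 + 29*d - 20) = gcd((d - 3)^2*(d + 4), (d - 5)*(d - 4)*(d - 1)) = 1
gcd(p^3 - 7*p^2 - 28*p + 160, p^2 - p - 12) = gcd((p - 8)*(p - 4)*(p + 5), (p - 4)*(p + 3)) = p - 4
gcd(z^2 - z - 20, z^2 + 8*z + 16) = z + 4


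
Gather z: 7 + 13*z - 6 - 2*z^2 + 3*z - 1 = -2*z^2 + 16*z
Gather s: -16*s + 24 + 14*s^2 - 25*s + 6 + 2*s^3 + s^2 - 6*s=2*s^3 + 15*s^2 - 47*s + 30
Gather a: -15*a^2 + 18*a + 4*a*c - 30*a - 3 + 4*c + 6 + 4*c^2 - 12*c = -15*a^2 + a*(4*c - 12) + 4*c^2 - 8*c + 3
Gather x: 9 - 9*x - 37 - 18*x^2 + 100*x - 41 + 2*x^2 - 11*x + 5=-16*x^2 + 80*x - 64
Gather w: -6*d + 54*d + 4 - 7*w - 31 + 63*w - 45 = 48*d + 56*w - 72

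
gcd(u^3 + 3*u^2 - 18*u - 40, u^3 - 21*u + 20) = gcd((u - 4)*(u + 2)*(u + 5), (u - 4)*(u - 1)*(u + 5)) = u^2 + u - 20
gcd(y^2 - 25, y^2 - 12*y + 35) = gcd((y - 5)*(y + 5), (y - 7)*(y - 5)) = y - 5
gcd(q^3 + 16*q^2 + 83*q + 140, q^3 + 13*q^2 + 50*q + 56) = q^2 + 11*q + 28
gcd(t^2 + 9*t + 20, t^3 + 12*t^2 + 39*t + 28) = t + 4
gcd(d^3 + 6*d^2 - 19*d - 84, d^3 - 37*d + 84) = d^2 + 3*d - 28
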